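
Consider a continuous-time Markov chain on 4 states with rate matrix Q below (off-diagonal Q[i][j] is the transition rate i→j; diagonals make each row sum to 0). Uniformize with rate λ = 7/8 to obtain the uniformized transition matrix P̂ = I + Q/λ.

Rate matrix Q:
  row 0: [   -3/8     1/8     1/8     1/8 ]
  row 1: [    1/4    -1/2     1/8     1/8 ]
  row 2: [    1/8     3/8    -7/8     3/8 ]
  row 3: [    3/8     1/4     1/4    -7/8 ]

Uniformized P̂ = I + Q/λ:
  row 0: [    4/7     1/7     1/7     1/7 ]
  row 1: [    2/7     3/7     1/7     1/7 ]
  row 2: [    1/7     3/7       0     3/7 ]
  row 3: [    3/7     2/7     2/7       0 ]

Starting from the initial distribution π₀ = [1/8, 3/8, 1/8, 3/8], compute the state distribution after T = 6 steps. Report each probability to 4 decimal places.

t=0: π = [0.1250, 0.3750, 0.1250, 0.3750]
t=1: π = [0.3571, 0.3393, 0.1786, 0.1250]
t=2: π = [0.3801, 0.3087, 0.1352, 0.1760]
t=3: π = [0.4001, 0.2948, 0.1487, 0.1563]
t=4: π = [0.4011, 0.2919, 0.1440, 0.1630]
t=5: π = [0.4030, 0.2907, 0.1456, 0.1607]
t=6: π = [0.4030, 0.2905, 0.1450, 0.1615]

π = [0.4030, 0.2905, 0.1450, 0.1615]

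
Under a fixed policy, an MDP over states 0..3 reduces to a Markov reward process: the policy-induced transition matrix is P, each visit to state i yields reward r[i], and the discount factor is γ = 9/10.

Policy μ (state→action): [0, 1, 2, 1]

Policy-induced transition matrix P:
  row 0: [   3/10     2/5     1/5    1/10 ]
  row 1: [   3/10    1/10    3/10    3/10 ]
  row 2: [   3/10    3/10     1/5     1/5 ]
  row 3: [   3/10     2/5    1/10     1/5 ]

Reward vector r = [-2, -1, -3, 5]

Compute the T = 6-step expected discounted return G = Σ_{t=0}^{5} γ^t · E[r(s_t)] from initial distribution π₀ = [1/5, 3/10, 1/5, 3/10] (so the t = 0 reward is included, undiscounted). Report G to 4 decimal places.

G = -1.6528

t=0: π = [0.2000, 0.3000, 0.2000, 0.3000], E[r] = 0.2000, γ^t·E[r] = 0.200000, running G = 0.200000
t=1: π = [0.3000, 0.2900, 0.2000, 0.2100], E[r] = -0.4400, γ^t·E[r] = -0.396000, running G = -0.196000
t=2: π = [0.3000, 0.2930, 0.2080, 0.1990], E[r] = -0.5220, γ^t·E[r] = -0.422820, running G = -0.618820
t=3: π = [0.3000, 0.2913, 0.2094, 0.1993], E[r] = -0.5230, γ^t·E[r] = -0.381267, running G = -1.000087
t=4: π = [0.3000, 0.2917, 0.2092, 0.1991], E[r] = -0.5236, γ^t·E[r] = -0.343547, running G = -1.343634
t=5: π = [0.3000, 0.2916, 0.2093, 0.1992], E[r] = -0.5235, γ^t·E[r] = -0.309125, running G = -1.652759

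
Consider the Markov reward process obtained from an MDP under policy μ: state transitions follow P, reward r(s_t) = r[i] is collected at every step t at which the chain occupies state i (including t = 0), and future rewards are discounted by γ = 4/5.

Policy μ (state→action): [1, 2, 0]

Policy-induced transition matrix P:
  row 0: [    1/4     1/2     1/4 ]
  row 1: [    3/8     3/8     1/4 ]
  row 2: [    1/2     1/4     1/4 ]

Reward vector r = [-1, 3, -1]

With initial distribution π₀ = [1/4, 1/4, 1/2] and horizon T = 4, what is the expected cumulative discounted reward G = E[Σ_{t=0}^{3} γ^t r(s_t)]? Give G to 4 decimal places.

t=0: π = [0.2500, 0.2500, 0.5000], E[r] = 0.0000, γ^t·E[r] = 0.000000, running G = 0.000000
t=1: π = [0.4063, 0.3438, 0.2500], E[r] = 0.3750, γ^t·E[r] = 0.300000, running G = 0.300000
t=2: π = [0.3555, 0.3945, 0.2500], E[r] = 0.5781, γ^t·E[r] = 0.370000, running G = 0.670000
t=3: π = [0.3618, 0.3882, 0.2500], E[r] = 0.5527, γ^t·E[r] = 0.283000, running G = 0.953000

G = 0.9530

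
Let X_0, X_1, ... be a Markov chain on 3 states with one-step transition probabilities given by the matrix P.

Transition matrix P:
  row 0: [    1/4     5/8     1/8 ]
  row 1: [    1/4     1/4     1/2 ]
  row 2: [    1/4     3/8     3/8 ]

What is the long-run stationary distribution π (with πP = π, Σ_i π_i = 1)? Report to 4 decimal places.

π = [0.2500, 0.3889, 0.3611]

Balance equations π_j = Σ_i π_i·P[i][j]:
  π_0 = 1/4·π_0 + 1/4·π_1 + 1/4·π_2
  π_1 = 5/8·π_0 + 1/4·π_1 + 3/8·π_2
  normalize: π_0 + π_1 + π_2 = 1
Solving the linear system gives exactly π = [1/4, 7/18, 13/36].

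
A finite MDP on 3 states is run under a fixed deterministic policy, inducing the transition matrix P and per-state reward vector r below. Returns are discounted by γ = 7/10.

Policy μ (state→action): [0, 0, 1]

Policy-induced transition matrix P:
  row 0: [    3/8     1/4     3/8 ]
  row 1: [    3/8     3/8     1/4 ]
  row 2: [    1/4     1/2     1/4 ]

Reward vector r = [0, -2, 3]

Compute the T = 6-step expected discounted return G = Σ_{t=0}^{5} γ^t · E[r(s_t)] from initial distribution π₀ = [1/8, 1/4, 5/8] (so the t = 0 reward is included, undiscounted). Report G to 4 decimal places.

G = 1.4839

t=0: π = [0.1250, 0.2500, 0.6250], E[r] = 1.3750, γ^t·E[r] = 1.375000, running G = 1.375000
t=1: π = [0.2969, 0.4375, 0.2656], E[r] = -0.0781, γ^t·E[r] = -0.054688, running G = 1.320313
t=2: π = [0.3418, 0.3711, 0.2871], E[r] = 0.1191, γ^t·E[r] = 0.058379, running G = 1.378691
t=3: π = [0.3391, 0.3682, 0.2927], E[r] = 0.1418, γ^t·E[r] = 0.048653, running G = 1.427344
t=4: π = [0.3384, 0.3692, 0.2924], E[r] = 0.1388, γ^t·E[r] = 0.033317, running G = 1.460662
t=5: π = [0.3385, 0.3692, 0.2923], E[r] = 0.1384, γ^t·E[r] = 0.023262, running G = 1.483924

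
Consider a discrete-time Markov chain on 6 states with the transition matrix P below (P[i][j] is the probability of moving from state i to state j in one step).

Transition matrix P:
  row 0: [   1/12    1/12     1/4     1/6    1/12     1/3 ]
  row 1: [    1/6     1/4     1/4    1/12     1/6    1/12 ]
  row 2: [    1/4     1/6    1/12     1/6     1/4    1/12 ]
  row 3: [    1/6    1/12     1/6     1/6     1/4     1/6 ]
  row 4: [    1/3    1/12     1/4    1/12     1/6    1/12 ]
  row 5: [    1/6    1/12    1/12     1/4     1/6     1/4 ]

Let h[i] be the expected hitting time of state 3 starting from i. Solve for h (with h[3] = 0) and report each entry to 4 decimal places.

h = [6.2184, 7.0489, 6.4762, 0.0000, 6.9105, 5.7537]

First-step conditioning: h[3] = 0; for i ≠ 3, h[i] = 1 + Σ_k P[i][k]·h[k].
  h[0] = 1 + 1/12·h[0] + 1/12·h[1] + 1/4·h[2] + 1/12·h[4] + 1/3·h[5]
  h[1] = 1 + 1/6·h[0] + 1/4·h[1] + 1/4·h[2] + 1/6·h[4] + 1/12·h[5]
  h[2] = 1 + 1/4·h[0] + 1/6·h[1] + 1/12·h[2] + 1/4·h[4] + 1/12·h[5]
  h[4] = 1 + 1/3·h[0] + 1/12·h[1] + 1/4·h[2] + 1/6·h[4] + 1/12·h[5]
  h[5] = 1 + 1/6·h[0] + 1/12·h[1] + 1/12·h[2] + 1/6·h[4] + 1/4·h[5]
Solving the 5×5 linear system over states ≠ 3 gives exactly h = [9794/1575, 1586/225, 136/21, 0, 3628/525, 9062/1575] (h[3] = 0 is the target).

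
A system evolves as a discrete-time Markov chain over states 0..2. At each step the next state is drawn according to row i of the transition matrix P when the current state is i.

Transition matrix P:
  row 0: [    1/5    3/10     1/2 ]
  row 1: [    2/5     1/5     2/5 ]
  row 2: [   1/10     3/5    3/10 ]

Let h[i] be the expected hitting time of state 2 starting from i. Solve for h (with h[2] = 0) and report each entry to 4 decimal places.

First-step conditioning: h[2] = 0; for i ≠ 2, h[i] = 1 + Σ_k P[i][k]·h[k].
  h[0] = 1 + 1/5·h[0] + 3/10·h[1]
  h[1] = 1 + 2/5·h[0] + 1/5·h[1]
Solving the 2×2 linear system over states ≠ 2 gives exactly h = [55/26, 30/13, 0] (h[2] = 0 is the target).

h = [2.1154, 2.3077, 0.0000]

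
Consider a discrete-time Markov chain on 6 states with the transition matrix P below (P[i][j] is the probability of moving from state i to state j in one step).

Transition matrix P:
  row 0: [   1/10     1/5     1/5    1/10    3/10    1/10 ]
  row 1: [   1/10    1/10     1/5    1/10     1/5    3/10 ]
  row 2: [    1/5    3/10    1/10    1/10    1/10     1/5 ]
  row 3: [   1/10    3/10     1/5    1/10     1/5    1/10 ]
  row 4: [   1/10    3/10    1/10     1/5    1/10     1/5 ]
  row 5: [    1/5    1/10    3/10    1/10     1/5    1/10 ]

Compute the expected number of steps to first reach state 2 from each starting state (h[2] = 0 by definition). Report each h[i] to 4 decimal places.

First-step conditioning: h[2] = 0; for i ≠ 2, h[i] = 1 + Σ_k P[i][k]·h[k].
  h[0] = 1 + 1/10·h[0] + 1/5·h[1] + 1/10·h[3] + 3/10·h[4] + 1/10·h[5]
  h[1] = 1 + 1/10·h[0] + 1/10·h[1] + 1/10·h[3] + 1/5·h[4] + 3/10·h[5]
  h[3] = 1 + 1/10·h[0] + 3/10·h[1] + 1/10·h[3] + 1/5·h[4] + 1/10·h[5]
  h[4] = 1 + 1/10·h[0] + 3/10·h[1] + 1/5·h[3] + 1/10·h[4] + 1/5·h[5]
  h[5] = 1 + 1/5·h[0] + 1/10·h[1] + 1/10·h[3] + 1/5·h[4] + 1/10·h[5]
Solving the 5×5 linear system over states ≠ 2 gives exactly h = [34460/6721, 33580/6721, 0, 2625/517, 36930/6721, 2805/611] (h[2] = 0 is the target).

h = [5.1272, 4.9963, 0.0000, 5.0774, 5.4947, 4.5908]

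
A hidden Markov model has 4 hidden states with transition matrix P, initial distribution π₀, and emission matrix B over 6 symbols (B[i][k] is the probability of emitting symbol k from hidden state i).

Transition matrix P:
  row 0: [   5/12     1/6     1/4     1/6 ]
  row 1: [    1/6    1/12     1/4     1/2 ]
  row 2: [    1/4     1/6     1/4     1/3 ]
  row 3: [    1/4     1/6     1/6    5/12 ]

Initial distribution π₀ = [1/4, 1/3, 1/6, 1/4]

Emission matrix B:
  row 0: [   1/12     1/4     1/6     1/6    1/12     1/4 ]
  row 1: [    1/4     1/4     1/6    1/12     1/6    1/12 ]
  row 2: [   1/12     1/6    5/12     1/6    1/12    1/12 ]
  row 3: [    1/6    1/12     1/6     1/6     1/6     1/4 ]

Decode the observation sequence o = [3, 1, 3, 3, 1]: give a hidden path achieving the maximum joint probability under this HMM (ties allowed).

path = [0, 0, 0, 0, 0]

t=0: δ = [4.167e-02, 2.778e-02, 2.778e-02, 4.167e-02]  (obs o_0=3)
t=1: δ = [4.340e-03, 1.736e-03, 1.736e-03, 1.447e-03]  ψ = [0, 0, 0, 3]  (obs o_1=1)
t=2: δ = [3.014e-04, 6.028e-05, 1.808e-04, 1.447e-04]  ψ = [0, 0, 0, 1]  (obs o_2=3)
t=3: δ = [2.093e-05, 4.186e-06, 1.256e-05, 1.005e-05]  ψ = [0, 0, 0, 2]  (obs o_3=3)
t=4: δ = [2.180e-06, 8.721e-07, 8.721e-07, 3.489e-07]  ψ = [0, 0, 0, 2]  (obs o_4=1)
backtrack: best end state = 0; path = [0, 0, 0, 0, 0]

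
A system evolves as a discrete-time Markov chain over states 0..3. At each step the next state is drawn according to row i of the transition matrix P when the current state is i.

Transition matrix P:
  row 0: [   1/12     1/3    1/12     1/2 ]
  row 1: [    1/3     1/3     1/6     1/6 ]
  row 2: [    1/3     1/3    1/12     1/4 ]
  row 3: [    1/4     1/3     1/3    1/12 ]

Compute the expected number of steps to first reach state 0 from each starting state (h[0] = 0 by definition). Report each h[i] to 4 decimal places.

h = [0.0000, 3.1313, 3.1500, 3.3750]

First-step conditioning: h[0] = 0; for i ≠ 0, h[i] = 1 + Σ_k P[i][k]·h[k].
  h[1] = 1 + 1/3·h[1] + 1/6·h[2] + 1/6·h[3]
  h[2] = 1 + 1/3·h[1] + 1/12·h[2] + 1/4·h[3]
  h[3] = 1 + 1/3·h[1] + 1/3·h[2] + 1/12·h[3]
Solving the 3×3 linear system over states ≠ 0 gives exactly h = [0, 501/160, 63/20, 27/8] (h[0] = 0 is the target).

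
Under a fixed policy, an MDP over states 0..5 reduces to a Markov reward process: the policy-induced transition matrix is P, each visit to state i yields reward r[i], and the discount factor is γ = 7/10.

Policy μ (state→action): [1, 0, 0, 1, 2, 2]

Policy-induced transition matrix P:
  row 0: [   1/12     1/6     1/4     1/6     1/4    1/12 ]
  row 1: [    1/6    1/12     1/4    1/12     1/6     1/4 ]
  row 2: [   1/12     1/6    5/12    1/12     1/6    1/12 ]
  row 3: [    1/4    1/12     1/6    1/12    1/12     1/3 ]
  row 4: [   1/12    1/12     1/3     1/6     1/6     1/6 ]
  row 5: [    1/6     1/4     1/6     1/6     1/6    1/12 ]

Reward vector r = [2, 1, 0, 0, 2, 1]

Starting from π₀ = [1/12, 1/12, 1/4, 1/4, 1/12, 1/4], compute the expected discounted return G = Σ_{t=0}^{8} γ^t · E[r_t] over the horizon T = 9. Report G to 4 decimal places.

G = 2.6500

t=0: π = [0.0833, 0.0833, 0.2500, 0.2500, 0.0833, 0.2500], E[r] = 0.6667, γ^t·E[r] = 0.666667, running G = 0.666667
t=1: π = [0.1528, 0.1528, 0.2569, 0.1181, 0.1528, 0.1667], E[r] = 0.9306, γ^t·E[r] = 0.651389, running G = 1.318056
t=2: π = [0.1296, 0.1453, 0.2818, 0.1227, 0.1696, 0.1510], E[r] = 0.8947, γ^t·E[r] = 0.438391, running G = 1.756447
t=3: π = [0.1285, 0.1428, 0.2883, 0.1209, 0.1672, 0.1523], E[r] = 0.8866, γ^t·E[r] = 0.304095, running G = 2.060542
t=4: π = [0.1281, 0.1435, 0.2892, 0.1207, 0.1673, 0.1513], E[r] = 0.8855, γ^t·E[r] = 0.212604, running G = 2.273146
t=5: π = [0.1280, 0.1433, 0.2895, 0.1206, 0.1673, 0.1514], E[r] = 0.8853, γ^t·E[r] = 0.148785, running G = 2.421930
t=6: π = [0.1280, 0.1433, 0.2895, 0.1206, 0.1673, 0.1513], E[r] = 0.8852, γ^t·E[r] = 0.104141, running G = 2.526072
t=7: π = [0.1280, 0.1433, 0.2895, 0.1205, 0.1673, 0.1513], E[r] = 0.8852, γ^t·E[r] = 0.072898, running G = 2.598970
t=8: π = [0.1280, 0.1433, 0.2895, 0.1205, 0.1673, 0.1513], E[r] = 0.8852, γ^t·E[r] = 0.051029, running G = 2.649998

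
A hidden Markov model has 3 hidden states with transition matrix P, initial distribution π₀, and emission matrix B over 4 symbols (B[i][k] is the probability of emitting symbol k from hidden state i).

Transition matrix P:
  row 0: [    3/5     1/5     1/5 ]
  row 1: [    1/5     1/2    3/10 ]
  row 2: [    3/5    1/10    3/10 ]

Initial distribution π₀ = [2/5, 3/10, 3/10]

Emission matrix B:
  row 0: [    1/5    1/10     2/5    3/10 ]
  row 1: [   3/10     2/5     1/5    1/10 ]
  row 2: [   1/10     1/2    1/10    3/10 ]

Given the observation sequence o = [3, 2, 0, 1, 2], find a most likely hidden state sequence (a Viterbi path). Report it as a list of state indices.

t=0: δ = [1.200e-01, 3.000e-02, 9.000e-02]  (obs o_0=3)
t=1: δ = [2.880e-02, 4.800e-03, 2.700e-03]  ψ = [0, 0, 2]  (obs o_1=2)
t=2: δ = [3.456e-03, 1.728e-03, 5.760e-04]  ψ = [0, 0, 0]  (obs o_2=0)
t=3: δ = [2.074e-04, 3.456e-04, 3.456e-04]  ψ = [0, 1, 0]  (obs o_3=1)
t=4: δ = [8.294e-05, 3.456e-05, 1.037e-05]  ψ = [2, 1, 1]  (obs o_4=2)
backtrack: best end state = 0; path = [0, 0, 0, 2, 0]

path = [0, 0, 0, 2, 0]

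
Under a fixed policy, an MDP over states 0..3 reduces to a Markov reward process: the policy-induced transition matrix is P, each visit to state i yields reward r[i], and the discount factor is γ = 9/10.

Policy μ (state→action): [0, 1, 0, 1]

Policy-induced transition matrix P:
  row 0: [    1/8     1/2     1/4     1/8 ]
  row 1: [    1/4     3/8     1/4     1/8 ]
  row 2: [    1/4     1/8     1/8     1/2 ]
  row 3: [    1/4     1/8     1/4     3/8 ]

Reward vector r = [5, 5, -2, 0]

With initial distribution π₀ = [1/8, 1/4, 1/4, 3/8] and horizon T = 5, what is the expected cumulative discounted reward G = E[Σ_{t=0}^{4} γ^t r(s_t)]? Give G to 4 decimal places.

t=0: π = [0.1250, 0.2500, 0.2500, 0.3750], E[r] = 1.3750, γ^t·E[r] = 1.375000, running G = 1.375000
t=1: π = [0.2344, 0.2344, 0.2188, 0.3125], E[r] = 1.9063, γ^t·E[r] = 1.715625, running G = 3.090625
t=2: π = [0.2207, 0.2715, 0.2227, 0.2852], E[r] = 2.0156, γ^t·E[r] = 1.632656, running G = 4.723281
t=3: π = [0.2224, 0.2756, 0.2222, 0.2798], E[r] = 2.0459, γ^t·E[r] = 1.491460, running G = 6.214741
t=4: π = [0.2222, 0.2773, 0.2222, 0.2783], E[r] = 2.0531, γ^t·E[r] = 1.347039, running G = 7.561781

G = 7.5618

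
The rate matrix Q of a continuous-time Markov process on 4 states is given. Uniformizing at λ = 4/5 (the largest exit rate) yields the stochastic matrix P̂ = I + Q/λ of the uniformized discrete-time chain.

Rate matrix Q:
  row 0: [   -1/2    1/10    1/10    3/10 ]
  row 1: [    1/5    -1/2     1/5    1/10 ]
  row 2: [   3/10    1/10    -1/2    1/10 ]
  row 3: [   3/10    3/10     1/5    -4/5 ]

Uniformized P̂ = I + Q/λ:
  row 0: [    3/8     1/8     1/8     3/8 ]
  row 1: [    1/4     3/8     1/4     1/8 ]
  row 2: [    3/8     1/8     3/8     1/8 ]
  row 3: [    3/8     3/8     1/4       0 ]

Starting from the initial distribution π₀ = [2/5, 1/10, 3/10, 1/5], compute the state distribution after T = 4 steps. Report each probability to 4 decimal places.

t=0: π = [0.4000, 0.1000, 0.3000, 0.2000]
t=1: π = [0.3625, 0.2000, 0.2375, 0.2000]
t=2: π = [0.3500, 0.2250, 0.2344, 0.1906]
t=3: π = [0.3469, 0.2289, 0.2355, 0.1887]
t=4: π = [0.3464, 0.2294, 0.2361, 0.1881]

π = [0.3464, 0.2294, 0.2361, 0.1881]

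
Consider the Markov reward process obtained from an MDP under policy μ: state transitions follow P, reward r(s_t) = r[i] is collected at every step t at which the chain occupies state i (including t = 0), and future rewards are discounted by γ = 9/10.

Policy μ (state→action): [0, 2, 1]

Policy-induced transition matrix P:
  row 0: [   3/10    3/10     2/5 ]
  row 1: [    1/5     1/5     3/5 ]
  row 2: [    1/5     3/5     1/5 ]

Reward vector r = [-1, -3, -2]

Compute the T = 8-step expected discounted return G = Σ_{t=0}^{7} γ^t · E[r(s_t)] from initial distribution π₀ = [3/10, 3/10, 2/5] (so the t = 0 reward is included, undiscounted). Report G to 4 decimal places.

t=0: π = [0.3000, 0.3000, 0.4000], E[r] = -2.0000, γ^t·E[r] = -2.000000, running G = -2.000000
t=1: π = [0.2300, 0.3900, 0.3800], E[r] = -2.1600, γ^t·E[r] = -1.944000, running G = -3.944000
t=2: π = [0.2230, 0.3750, 0.4020], E[r] = -2.1520, γ^t·E[r] = -1.743120, running G = -5.687120
t=3: π = [0.2223, 0.3831, 0.3946], E[r] = -2.1608, γ^t·E[r] = -1.575223, running G = -7.262343
t=4: π = [0.2222, 0.3801, 0.3977], E[r] = -2.1578, γ^t·E[r] = -1.415759, running G = -8.678102
t=5: π = [0.2222, 0.3813, 0.3965], E[r] = -2.1591, γ^t·E[r] = -1.274915, running G = -9.953017
t=6: π = [0.2222, 0.3808, 0.3970], E[r] = -2.1586, γ^t·E[r] = -1.147163, running G = -11.100180
t=7: π = [0.2222, 0.3810, 0.3968], E[r] = -2.1588, γ^t·E[r] = -1.032541, running G = -12.132721

G = -12.1327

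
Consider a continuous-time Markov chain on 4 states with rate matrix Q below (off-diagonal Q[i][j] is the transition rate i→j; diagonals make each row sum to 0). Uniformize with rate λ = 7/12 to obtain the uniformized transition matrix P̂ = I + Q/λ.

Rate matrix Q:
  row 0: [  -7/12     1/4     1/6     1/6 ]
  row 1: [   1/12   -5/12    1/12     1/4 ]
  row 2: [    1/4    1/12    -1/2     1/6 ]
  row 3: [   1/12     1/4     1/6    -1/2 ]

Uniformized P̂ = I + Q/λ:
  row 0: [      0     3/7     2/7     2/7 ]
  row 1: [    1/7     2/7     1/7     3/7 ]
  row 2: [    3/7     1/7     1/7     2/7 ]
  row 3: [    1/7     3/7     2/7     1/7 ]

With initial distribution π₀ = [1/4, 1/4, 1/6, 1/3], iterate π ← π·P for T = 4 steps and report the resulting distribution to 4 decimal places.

π = [0.1784, 0.3216, 0.2090, 0.2910]

t=0: π = [0.2500, 0.2500, 0.1667, 0.3333]
t=1: π = [0.1548, 0.3452, 0.2262, 0.2738]
t=2: π = [0.1854, 0.3146, 0.2041, 0.2959]
t=3: π = [0.1747, 0.3253, 0.2116, 0.2884]
t=4: π = [0.1784, 0.3216, 0.2090, 0.2910]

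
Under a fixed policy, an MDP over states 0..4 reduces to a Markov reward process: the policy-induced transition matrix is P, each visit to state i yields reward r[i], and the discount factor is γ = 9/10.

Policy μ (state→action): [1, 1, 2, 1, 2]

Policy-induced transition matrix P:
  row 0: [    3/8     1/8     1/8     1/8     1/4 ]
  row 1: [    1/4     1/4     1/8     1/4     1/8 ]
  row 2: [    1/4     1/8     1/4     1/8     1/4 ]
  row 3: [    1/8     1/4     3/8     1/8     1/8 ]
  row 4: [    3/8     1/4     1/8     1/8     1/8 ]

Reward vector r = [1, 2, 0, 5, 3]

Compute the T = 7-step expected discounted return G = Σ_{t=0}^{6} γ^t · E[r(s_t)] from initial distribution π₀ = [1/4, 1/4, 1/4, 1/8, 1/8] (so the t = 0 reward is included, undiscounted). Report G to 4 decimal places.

t=0: π = [0.2500, 0.2500, 0.2500, 0.1250, 0.1250], E[r] = 1.7500, γ^t·E[r] = 1.750000, running G = 1.750000
t=1: π = [0.2813, 0.1875, 0.1875, 0.1563, 0.1875], E[r] = 2.0000, γ^t·E[r] = 1.800000, running G = 3.550000
t=2: π = [0.2891, 0.1914, 0.1875, 0.1484, 0.1836], E[r] = 1.9648, γ^t·E[r] = 1.591523, running G = 5.141523
t=3: π = [0.2905, 0.1904, 0.1855, 0.1489, 0.1846], E[r] = 1.9697, γ^t·E[r] = 1.435931, running G = 6.577454
t=4: π = [0.2908, 0.1905, 0.1854, 0.1488, 0.1845], E[r] = 1.9693, γ^t·E[r] = 1.292057, running G = 7.869511
t=5: π = [0.2908, 0.1905, 0.1854, 0.1488, 0.1845], E[r] = 1.9694, γ^t·E[r] = 1.162906, running G = 9.032417
t=6: π = [0.2908, 0.1905, 0.1854, 0.1488, 0.1845], E[r] = 1.9694, γ^t·E[r] = 1.046613, running G = 10.079030

G = 10.0790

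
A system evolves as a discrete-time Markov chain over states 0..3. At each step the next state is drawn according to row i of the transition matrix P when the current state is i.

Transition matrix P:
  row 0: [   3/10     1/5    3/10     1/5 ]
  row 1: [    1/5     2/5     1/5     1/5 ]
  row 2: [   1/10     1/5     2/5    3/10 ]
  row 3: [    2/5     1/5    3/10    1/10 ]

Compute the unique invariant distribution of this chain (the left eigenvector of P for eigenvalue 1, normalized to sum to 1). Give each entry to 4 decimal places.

π = [0.2348, 0.2500, 0.3056, 0.2096]

Balance equations π_j = Σ_i π_i·P[i][j]:
  π_0 = 3/10·π_0 + 1/5·π_1 + 1/10·π_2 + 2/5·π_3
  π_1 = 1/5·π_0 + 2/5·π_1 + 1/5·π_2 + 1/5·π_3
  π_2 = 3/10·π_0 + 1/5·π_1 + 2/5·π_2 + 3/10·π_3
  normalize: π_0 + π_1 + π_2 + π_3 = 1
Solving the linear system gives exactly π = [31/132, 1/4, 11/36, 83/396].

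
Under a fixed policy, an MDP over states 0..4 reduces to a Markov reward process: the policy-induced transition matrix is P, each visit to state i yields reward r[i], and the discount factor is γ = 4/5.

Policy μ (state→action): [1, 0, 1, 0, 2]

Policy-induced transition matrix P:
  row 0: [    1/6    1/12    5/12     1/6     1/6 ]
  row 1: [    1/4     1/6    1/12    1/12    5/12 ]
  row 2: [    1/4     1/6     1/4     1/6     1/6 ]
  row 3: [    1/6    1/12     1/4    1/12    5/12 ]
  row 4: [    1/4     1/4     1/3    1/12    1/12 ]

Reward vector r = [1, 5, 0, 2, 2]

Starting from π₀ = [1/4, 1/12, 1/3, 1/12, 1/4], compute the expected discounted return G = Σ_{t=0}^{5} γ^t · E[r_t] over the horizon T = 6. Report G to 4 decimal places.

t=0: π = [0.2500, 0.0833, 0.3333, 0.0833, 0.2500], E[r] = 1.3333, γ^t·E[r] = 1.333333, running G = 1.333333
t=1: π = [0.2222, 0.1597, 0.2986, 0.1319, 0.1875], E[r] = 1.6597, γ^t·E[r] = 1.327778, running G = 2.661111
t=2: π = [0.2205, 0.1528, 0.2760, 0.1267, 0.2240], E[r] = 1.6858, γ^t·E[r] = 1.078889, running G = 3.740000
t=3: π = [0.2211, 0.1564, 0.2799, 0.1247, 0.2179], E[r] = 1.6882, γ^t·E[r] = 0.864370, running G = 4.604370
t=4: π = [0.2212, 0.1560, 0.2789, 0.1251, 0.2188], E[r] = 1.6890, γ^t·E[r] = 0.691802, running G = 5.296173
t=5: π = [0.2211, 0.1560, 0.2791, 0.1250, 0.2187], E[r] = 1.6888, γ^t·E[r] = 0.553384, running G = 5.849557

G = 5.8496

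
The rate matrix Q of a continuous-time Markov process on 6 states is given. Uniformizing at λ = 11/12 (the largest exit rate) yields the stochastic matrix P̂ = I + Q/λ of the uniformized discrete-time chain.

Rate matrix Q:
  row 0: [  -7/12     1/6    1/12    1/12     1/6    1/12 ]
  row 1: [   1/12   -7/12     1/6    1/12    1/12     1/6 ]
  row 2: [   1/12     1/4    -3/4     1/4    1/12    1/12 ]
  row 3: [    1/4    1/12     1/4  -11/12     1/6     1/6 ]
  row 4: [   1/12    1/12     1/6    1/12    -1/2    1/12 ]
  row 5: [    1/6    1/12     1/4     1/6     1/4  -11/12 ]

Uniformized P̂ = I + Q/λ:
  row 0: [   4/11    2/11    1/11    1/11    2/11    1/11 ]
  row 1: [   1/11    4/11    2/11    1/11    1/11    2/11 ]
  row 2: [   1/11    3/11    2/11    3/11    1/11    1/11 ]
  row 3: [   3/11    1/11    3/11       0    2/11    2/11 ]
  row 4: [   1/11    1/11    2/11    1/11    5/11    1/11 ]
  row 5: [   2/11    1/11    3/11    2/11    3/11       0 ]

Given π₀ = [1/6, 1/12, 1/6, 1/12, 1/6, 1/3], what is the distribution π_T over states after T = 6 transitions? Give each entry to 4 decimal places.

t=0: π = [0.1667, 0.0833, 0.1667, 0.0833, 0.1667, 0.3333]
t=1: π = [0.1818, 0.1591, 0.2045, 0.1439, 0.2348, 0.0758]
t=2: π = [0.1736, 0.1880, 0.1853, 0.1219, 0.2197, 0.1116]
t=3: π = [0.1705, 0.1916, 0.1873, 0.1237, 0.2179, 0.1089]
t=4: π = [0.1698, 0.1927, 0.1875, 0.1236, 0.2167, 0.1097]
t=5: π = [0.1697, 0.1930, 0.1876, 0.1237, 0.2163, 0.1097]
t=6: π = [0.1696, 0.1931, 0.1876, 0.1237, 0.2162, 0.1097]

π = [0.1696, 0.1931, 0.1876, 0.1237, 0.2162, 0.1097]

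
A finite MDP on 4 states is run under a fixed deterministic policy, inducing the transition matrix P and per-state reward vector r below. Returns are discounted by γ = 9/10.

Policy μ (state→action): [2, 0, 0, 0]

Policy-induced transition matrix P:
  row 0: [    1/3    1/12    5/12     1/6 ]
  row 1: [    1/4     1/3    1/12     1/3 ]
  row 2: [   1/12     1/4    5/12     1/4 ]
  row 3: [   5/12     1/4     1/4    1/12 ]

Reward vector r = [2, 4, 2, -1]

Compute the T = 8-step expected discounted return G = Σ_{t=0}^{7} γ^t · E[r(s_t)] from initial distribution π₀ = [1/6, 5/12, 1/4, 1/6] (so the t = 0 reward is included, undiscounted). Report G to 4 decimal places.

G = 10.8403

t=0: π = [0.1667, 0.4167, 0.2500, 0.1667], E[r] = 2.3333, γ^t·E[r] = 2.333333, running G = 2.333333
t=1: π = [0.2500, 0.2569, 0.2500, 0.2431], E[r] = 1.7847, γ^t·E[r] = 1.606250, running G = 3.939583
t=2: π = [0.2697, 0.2297, 0.2905, 0.2101], E[r] = 1.8293, γ^t·E[r] = 1.481719, running G = 5.421302
t=3: π = [0.2591, 0.2242, 0.3051, 0.2117], E[r] = 1.8134, γ^t·E[r] = 1.321980, running G = 6.743283
t=4: π = [0.2560, 0.2255, 0.3067, 0.2118], E[r] = 1.8156, γ^t·E[r] = 1.191188, running G = 7.934470
t=5: π = [0.2555, 0.2261, 0.3062, 0.2122], E[r] = 1.8158, γ^t·E[r] = 1.072201, running G = 9.006671
t=6: π = [0.2556, 0.2263, 0.3059, 0.2122], E[r] = 1.8159, γ^t·E[r] = 0.965065, running G = 9.971736
t=7: π = [0.2557, 0.2263, 0.3059, 0.2122], E[r] = 1.8159, γ^t·E[r] = 0.868558, running G = 10.840294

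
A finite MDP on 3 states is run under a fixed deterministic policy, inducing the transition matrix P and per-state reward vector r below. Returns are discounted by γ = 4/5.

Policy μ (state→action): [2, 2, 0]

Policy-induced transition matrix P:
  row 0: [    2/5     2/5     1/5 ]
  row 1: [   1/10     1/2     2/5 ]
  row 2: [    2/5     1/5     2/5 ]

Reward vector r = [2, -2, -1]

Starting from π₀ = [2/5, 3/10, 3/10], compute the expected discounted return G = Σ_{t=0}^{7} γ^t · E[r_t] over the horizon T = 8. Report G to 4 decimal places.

t=0: π = [0.4000, 0.3000, 0.3000], E[r] = -0.1000, γ^t·E[r] = -0.100000, running G = -0.100000
t=1: π = [0.3100, 0.3700, 0.3200], E[r] = -0.4400, γ^t·E[r] = -0.352000, running G = -0.452000
t=2: π = [0.2890, 0.3730, 0.3380], E[r] = -0.5060, γ^t·E[r] = -0.323840, running G = -0.775840
t=3: π = [0.2881, 0.3697, 0.3422], E[r] = -0.5054, γ^t·E[r] = -0.258765, running G = -1.034605
t=4: π = [0.2891, 0.3685, 0.3424], E[r] = -0.5013, γ^t·E[r] = -0.205316, running G = -1.239921
t=5: π = [0.2894, 0.3684, 0.3422], E[r] = -0.5001, γ^t·E[r] = -0.163858, running G = -1.403779
t=6: π = [0.2895, 0.3684, 0.3421], E[r] = -0.4999, γ^t·E[r] = -0.131056, running G = -1.534835
t=7: π = [0.2895, 0.3684, 0.3421], E[r] = -0.5000, γ^t·E[r] = -0.104853, running G = -1.639688

G = -1.6397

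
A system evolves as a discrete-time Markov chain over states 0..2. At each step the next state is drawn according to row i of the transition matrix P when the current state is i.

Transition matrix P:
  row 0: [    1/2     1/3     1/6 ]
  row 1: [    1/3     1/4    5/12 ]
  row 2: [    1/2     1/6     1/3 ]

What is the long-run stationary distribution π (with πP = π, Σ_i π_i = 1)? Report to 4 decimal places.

Balance equations π_j = Σ_i π_i·P[i][j]:
  π_0 = 1/2·π_0 + 1/3·π_1 + 1/2·π_2
  π_1 = 1/3·π_0 + 1/4·π_1 + 1/6·π_2
  normalize: π_0 + π_1 + π_2 = 1
Solving the linear system gives exactly π = [31/68, 9/34, 19/68].

π = [0.4559, 0.2647, 0.2794]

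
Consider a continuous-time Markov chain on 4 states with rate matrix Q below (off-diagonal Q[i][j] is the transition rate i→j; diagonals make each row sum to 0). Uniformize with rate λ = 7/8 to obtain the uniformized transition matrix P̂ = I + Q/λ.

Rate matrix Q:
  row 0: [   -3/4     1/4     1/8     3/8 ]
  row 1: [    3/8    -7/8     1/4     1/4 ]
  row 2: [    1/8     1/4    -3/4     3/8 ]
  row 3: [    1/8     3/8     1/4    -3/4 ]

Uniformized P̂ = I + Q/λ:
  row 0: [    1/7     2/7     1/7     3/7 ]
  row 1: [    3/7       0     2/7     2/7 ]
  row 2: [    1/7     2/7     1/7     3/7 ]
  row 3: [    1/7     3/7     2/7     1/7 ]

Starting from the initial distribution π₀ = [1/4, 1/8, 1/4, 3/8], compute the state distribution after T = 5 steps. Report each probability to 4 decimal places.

t=0: π = [0.2500, 0.1250, 0.2500, 0.3750]
t=1: π = [0.1786, 0.3036, 0.2143, 0.3036]
t=2: π = [0.2296, 0.2423, 0.2296, 0.2985]
t=3: π = [0.2121, 0.2591, 0.2201, 0.3087]
t=4: π = [0.2169, 0.2558, 0.2240, 0.3034]
t=5: π = [0.2159, 0.2560, 0.2227, 0.3054]

π = [0.2159, 0.2560, 0.2227, 0.3054]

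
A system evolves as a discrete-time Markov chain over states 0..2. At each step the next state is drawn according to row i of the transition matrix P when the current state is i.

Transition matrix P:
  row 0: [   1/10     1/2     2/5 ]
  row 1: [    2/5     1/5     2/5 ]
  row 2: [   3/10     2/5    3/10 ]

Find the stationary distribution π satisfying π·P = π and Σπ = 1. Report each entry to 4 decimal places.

Balance equations π_j = Σ_i π_i·P[i][j]:
  π_0 = 1/10·π_0 + 2/5·π_1 + 3/10·π_2
  π_1 = 1/2·π_0 + 1/5·π_1 + 2/5·π_2
  normalize: π_0 + π_1 + π_2 = 1
Solving the linear system gives exactly π = [40/143, 51/143, 4/11].

π = [0.2797, 0.3566, 0.3636]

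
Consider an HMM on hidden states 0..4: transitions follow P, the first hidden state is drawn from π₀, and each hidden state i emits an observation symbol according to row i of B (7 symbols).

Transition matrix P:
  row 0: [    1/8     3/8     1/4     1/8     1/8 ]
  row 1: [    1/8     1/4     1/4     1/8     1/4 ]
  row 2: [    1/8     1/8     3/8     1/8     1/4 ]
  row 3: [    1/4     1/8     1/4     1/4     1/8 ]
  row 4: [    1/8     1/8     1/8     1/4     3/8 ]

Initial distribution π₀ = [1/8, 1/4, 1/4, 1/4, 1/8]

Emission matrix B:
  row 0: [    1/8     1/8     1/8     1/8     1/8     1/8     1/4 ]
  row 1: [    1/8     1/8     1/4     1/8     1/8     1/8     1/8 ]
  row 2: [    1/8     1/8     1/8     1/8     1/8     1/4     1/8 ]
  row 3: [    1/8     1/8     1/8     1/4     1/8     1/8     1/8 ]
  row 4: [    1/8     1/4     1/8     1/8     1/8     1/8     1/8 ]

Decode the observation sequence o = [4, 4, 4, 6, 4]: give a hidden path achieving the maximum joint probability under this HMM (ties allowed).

path = [2, 2, 2, 2, 2]

t=0: δ = [1.562e-02, 3.125e-02, 3.125e-02, 3.125e-02, 1.562e-02]  (obs o_0=4)
t=1: δ = [9.766e-04, 9.766e-04, 1.465e-03, 9.766e-04, 9.766e-04]  ψ = [3, 1, 2, 3, 1]  (obs o_1=4)
t=2: δ = [3.052e-05, 4.578e-05, 6.866e-05, 3.052e-05, 4.578e-05]  ψ = [3, 0, 2, 3, 2]  (obs o_2=4)
t=3: δ = [2.146e-06, 1.431e-06, 3.219e-06, 1.431e-06, 2.146e-06]  ψ = [2, 0, 2, 4, 2]  (obs o_3=6)
t=4: δ = [5.029e-08, 1.006e-07, 1.509e-07, 6.706e-08, 1.006e-07]  ψ = [2, 0, 2, 4, 2]  (obs o_4=4)
backtrack: best end state = 2; path = [2, 2, 2, 2, 2]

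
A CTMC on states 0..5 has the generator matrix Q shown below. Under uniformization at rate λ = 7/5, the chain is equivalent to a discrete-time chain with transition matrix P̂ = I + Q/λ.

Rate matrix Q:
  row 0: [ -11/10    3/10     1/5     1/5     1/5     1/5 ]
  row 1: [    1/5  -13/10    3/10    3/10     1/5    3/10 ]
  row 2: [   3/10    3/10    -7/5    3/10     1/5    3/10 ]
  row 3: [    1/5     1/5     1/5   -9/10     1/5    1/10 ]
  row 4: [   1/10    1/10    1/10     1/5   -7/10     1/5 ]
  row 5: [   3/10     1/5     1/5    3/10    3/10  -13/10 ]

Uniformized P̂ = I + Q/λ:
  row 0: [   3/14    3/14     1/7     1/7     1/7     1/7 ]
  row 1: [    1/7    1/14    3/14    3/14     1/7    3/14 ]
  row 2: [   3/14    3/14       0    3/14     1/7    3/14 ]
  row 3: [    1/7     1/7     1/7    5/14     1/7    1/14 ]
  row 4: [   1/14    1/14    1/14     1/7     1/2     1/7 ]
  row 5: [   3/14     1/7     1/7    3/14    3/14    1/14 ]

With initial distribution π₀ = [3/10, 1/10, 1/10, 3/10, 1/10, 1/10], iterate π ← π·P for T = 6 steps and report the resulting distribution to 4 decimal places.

t=0: π = [0.3000, 0.1000, 0.1000, 0.3000, 0.1000, 0.1000]
t=1: π = [0.1714, 0.1571, 0.1286, 0.2286, 0.1857, 0.1286]
t=2: π = [0.1602, 0.1398, 0.1224, 0.2214, 0.2184, 0.1378]
t=3: π = [0.1573, 0.1375, 0.1198, 0.2189, 0.2307, 0.1359]
t=4: π = [0.1559, 0.1363, 0.1191, 0.2178, 0.2350, 0.1359]
t=5: π = [0.1554, 0.1360, 0.1188, 0.2175, 0.2365, 0.1358]
t=6: π = [0.1553, 0.1358, 0.1187, 0.2174, 0.2370, 0.1358]

π = [0.1553, 0.1358, 0.1187, 0.2174, 0.2370, 0.1358]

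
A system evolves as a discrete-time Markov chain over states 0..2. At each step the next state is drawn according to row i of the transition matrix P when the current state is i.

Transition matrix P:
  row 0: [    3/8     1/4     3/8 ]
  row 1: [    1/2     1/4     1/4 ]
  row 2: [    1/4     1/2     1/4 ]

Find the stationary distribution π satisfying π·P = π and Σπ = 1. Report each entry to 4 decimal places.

π = [0.3784, 0.3243, 0.2973]

Balance equations π_j = Σ_i π_i·P[i][j]:
  π_0 = 3/8·π_0 + 1/2·π_1 + 1/4·π_2
  π_1 = 1/4·π_0 + 1/4·π_1 + 1/2·π_2
  normalize: π_0 + π_1 + π_2 = 1
Solving the linear system gives exactly π = [14/37, 12/37, 11/37].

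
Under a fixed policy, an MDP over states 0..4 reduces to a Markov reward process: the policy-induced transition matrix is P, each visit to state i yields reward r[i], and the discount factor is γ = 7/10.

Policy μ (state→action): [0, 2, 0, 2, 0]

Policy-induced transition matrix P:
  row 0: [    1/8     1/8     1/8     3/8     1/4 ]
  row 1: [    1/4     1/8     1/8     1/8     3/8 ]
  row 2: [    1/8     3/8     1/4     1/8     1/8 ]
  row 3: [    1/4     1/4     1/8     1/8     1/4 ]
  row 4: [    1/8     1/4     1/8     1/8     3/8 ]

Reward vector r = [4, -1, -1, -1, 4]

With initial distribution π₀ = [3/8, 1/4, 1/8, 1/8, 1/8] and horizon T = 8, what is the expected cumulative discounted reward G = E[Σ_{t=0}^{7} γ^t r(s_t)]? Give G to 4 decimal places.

t=0: π = [0.3750, 0.2500, 0.1250, 0.1250, 0.1250], E[r] = 1.5000, γ^t·E[r] = 1.500000, running G = 1.500000
t=1: π = [0.1719, 0.1875, 0.1406, 0.2188, 0.2813], E[r] = 1.2656, γ^t·E[r] = 0.885938, running G = 2.385938
t=2: π = [0.1758, 0.2227, 0.1426, 0.1680, 0.2910], E[r] = 1.3340, γ^t·E[r] = 0.653652, running G = 3.039590
t=3: π = [0.1738, 0.2180, 0.1428, 0.1689, 0.2964], E[r] = 1.3511, γ^t·E[r] = 0.463418, running G = 3.503008
t=4: π = [0.1734, 0.2189, 0.1429, 0.1685, 0.2964], E[r] = 1.3491, γ^t·E[r] = 0.323917, running G = 3.826925
t=5: π = [0.1734, 0.2188, 0.1429, 0.1683, 0.2966], E[r] = 1.3499, γ^t·E[r] = 0.226873, running G = 4.053798
t=6: π = [0.1734, 0.2188, 0.1429, 0.1684, 0.2966], E[r] = 1.3498, γ^t·E[r] = 0.158804, running G = 4.212602
t=7: π = [0.1734, 0.2188, 0.1429, 0.1683, 0.2966], E[r] = 1.3498, γ^t·E[r] = 0.111164, running G = 4.323766

G = 4.3238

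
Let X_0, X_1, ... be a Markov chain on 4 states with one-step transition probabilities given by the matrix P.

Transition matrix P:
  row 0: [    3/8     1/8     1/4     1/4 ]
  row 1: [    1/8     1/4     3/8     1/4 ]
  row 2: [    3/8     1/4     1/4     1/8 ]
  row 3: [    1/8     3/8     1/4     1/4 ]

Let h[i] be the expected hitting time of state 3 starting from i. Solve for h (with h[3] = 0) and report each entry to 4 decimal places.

First-step conditioning: h[3] = 0; for i ≠ 3, h[i] = 1 + Σ_k P[i][k]·h[k].
  h[0] = 1 + 3/8·h[0] + 1/8·h[1] + 1/4·h[2]
  h[1] = 1 + 1/8·h[0] + 1/4·h[1] + 3/8·h[2]
  h[2] = 1 + 3/8·h[0] + 1/4·h[1] + 1/4·h[2]
Solving the 3×3 linear system over states ≠ 3 gives exactly h = [88/19, 448/95, 496/95, 0] (h[3] = 0 is the target).

h = [4.6316, 4.7158, 5.2211, 0.0000]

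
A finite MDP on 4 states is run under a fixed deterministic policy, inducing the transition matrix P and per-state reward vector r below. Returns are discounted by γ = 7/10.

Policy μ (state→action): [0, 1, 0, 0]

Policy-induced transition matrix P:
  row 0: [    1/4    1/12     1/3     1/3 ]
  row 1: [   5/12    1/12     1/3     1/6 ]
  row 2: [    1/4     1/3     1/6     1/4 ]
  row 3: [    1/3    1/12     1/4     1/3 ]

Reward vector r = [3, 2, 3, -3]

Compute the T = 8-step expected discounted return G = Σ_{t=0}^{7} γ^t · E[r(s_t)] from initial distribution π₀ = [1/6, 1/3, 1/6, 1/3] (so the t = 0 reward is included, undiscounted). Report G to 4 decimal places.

G = 3.1936

t=0: π = [0.1667, 0.3333, 0.1667, 0.3333], E[r] = 0.6667, γ^t·E[r] = 0.666667, running G = 0.666667
t=1: π = [0.3333, 0.1250, 0.2778, 0.2639], E[r] = 1.2917, γ^t·E[r] = 0.904167, running G = 1.570833
t=2: π = [0.2928, 0.1528, 0.2650, 0.2894], E[r] = 1.1111, γ^t·E[r] = 0.544444, running G = 2.115278
t=3: π = [0.2996, 0.1496, 0.2650, 0.2858], E[r] = 1.1357, γ^t·E[r] = 0.389547, running G = 2.504825
t=4: π = [0.2987, 0.1496, 0.2653, 0.2863], E[r] = 1.1325, γ^t·E[r] = 0.271919, running G = 2.776744
t=5: π = [0.2988, 0.1497, 0.2652, 0.2863], E[r] = 1.1326, γ^t·E[r] = 0.190356, running G = 2.967099
t=6: π = [0.2988, 0.1496, 0.2653, 0.2863], E[r] = 1.1326, γ^t·E[r] = 0.133255, running G = 3.100354
t=7: π = [0.2988, 0.1497, 0.2653, 0.2863], E[r] = 1.1326, γ^t·E[r] = 0.093277, running G = 3.193631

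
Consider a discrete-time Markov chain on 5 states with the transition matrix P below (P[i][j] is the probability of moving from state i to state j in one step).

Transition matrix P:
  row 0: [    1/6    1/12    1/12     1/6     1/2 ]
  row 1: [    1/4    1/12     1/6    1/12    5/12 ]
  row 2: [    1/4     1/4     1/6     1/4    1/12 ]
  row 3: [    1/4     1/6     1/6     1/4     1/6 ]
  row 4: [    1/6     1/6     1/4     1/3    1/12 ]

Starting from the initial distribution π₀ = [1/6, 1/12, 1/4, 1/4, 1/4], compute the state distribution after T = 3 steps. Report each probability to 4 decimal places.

t=0: π = [0.1667, 0.0833, 0.2500, 0.2500, 0.2500]
t=1: π = [0.2153, 0.1667, 0.1736, 0.2431, 0.2014]
t=2: π = [0.2153, 0.1493, 0.1655, 0.2211, 0.2488]
t=3: π = [0.2113, 0.1501, 0.1695, 0.2279, 0.2412]

π = [0.2113, 0.1501, 0.1695, 0.2279, 0.2412]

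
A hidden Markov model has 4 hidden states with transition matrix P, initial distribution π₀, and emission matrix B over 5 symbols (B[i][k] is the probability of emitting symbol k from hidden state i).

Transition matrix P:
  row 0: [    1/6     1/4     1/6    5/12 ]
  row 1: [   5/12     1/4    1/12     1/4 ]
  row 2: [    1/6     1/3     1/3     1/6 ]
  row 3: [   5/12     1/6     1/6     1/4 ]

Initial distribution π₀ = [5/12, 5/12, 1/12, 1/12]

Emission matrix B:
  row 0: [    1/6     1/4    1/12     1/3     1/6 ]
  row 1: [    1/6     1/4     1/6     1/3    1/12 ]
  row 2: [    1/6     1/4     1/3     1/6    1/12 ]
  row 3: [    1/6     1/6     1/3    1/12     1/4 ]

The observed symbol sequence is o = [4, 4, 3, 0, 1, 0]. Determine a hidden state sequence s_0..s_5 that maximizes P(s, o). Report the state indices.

t=0: δ = [6.944e-02, 3.472e-02, 6.944e-03, 2.083e-02]  (obs o_0=4)
t=1: δ = [2.411e-03, 1.447e-03, 9.645e-04, 7.234e-03]  ψ = [1, 0, 0, 0]  (obs o_1=4)
t=2: δ = [1.005e-03, 4.019e-04, 2.009e-04, 1.507e-04]  ψ = [3, 3, 3, 3]  (obs o_2=3)
t=3: δ = [2.791e-05, 4.186e-05, 2.791e-05, 6.977e-05]  ψ = [0, 0, 0, 0]  (obs o_3=0)
t=4: δ = [7.268e-06, 2.907e-06, 2.907e-06, 2.907e-06]  ψ = [3, 3, 3, 3]  (obs o_4=1)
t=5: δ = [2.019e-07, 3.028e-07, 2.019e-07, 5.047e-07]  ψ = [0, 0, 0, 0]  (obs o_5=0)
backtrack: best end state = 3; path = [0, 3, 0, 3, 0, 3]

path = [0, 3, 0, 3, 0, 3]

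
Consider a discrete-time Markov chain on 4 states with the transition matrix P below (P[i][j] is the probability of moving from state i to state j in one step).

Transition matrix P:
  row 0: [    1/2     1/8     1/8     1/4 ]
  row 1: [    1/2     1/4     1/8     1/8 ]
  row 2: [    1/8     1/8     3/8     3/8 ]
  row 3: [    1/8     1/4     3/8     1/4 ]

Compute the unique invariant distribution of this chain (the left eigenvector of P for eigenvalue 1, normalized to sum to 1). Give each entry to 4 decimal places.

π = [0.3079, 0.1799, 0.2530, 0.2591]

Balance equations π_j = Σ_i π_i·P[i][j]:
  π_0 = 1/2·π_0 + 1/2·π_1 + 1/8·π_2 + 1/8·π_3
  π_1 = 1/8·π_0 + 1/4·π_1 + 1/8·π_2 + 1/4·π_3
  π_2 = 1/8·π_0 + 1/8·π_1 + 3/8·π_2 + 3/8·π_3
  normalize: π_0 + π_1 + π_2 + π_3 = 1
Solving the linear system gives exactly π = [101/328, 59/328, 83/328, 85/328].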